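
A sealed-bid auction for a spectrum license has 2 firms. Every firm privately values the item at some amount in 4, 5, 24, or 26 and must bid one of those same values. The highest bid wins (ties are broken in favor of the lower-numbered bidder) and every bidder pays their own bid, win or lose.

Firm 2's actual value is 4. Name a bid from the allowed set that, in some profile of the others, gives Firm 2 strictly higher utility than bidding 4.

5

Suppose Firm 1 bids 4.
Bid 4: loses but pays 4, utility -4.
Bid 5: wins, pays 5, utility 4 - 5 = -1.
So bidding 5 beats truth here (-1 > -4).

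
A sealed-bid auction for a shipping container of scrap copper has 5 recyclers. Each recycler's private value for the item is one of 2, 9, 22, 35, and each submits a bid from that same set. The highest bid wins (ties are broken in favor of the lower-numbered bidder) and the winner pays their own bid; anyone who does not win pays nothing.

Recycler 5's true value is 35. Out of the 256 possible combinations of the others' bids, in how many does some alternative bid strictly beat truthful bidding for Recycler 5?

Others bid (2, 2, 2, 2): truth gives 0; bid 9 gives 26 > 0. Violating.
Others bid (2, 2, 2, 9): truth gives 0; bid 22 gives 13 > 0. Violating.
Others bid (2, 2, 9, 2): truth gives 0; bid 22 gives 13 > 0. Violating.
Others bid (2, 2, 9, 9): truth gives 0; bid 22 gives 13 > 0. Violating.
Others bid (2, 2, 2, 22): truth gives 0; no alternative beats it.
Others bid (2, 2, 2, 35): truth gives 0; no alternative beats it.
(Checking all 256 profiles: 16 have a profitable deviation, 240 do not.)

16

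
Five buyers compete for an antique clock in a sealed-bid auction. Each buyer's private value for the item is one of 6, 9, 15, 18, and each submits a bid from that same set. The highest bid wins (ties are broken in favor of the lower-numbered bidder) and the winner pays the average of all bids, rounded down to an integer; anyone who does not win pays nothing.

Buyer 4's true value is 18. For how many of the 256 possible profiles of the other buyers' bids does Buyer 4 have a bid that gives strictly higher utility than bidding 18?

14

Others bid (6, 6, 6, 6): truth gives 10; bid 9 gives 12 > 10. Violating.
Others bid (6, 6, 6, 9): truth gives 9; bid 9 gives 11 > 9. Violating.
Others bid (6, 6, 6, 15): truth gives 8; bid 15 gives 9 > 8. Violating.
Others bid (6, 6, 9, 6): truth gives 9; bid 15 gives 10 > 9. Violating.
Others bid (6, 6, 6, 18): truth gives 8; no alternative beats it.
Others bid (6, 6, 9, 9): truth gives 9; no alternative beats it.
(Checking all 256 profiles: 14 have a profitable deviation, 242 do not.)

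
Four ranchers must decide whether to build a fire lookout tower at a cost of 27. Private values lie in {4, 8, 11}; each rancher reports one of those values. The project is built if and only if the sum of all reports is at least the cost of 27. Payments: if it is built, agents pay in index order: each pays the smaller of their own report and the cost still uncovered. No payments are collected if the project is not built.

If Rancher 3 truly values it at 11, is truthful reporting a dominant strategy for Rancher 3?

No

Consider the case where Rancher 1 reports 4, Rancher 2 reports 4 and Rancher 4 reports 11.
Truthful report 11: project built, pays 11, utility 11 - 11 = 0.
Report 8 instead: project built, pays 8, utility 11 - 8 = 3.
Since 3 > 0, reporting 8 is strictly better here, so truthful reporting is not dominant.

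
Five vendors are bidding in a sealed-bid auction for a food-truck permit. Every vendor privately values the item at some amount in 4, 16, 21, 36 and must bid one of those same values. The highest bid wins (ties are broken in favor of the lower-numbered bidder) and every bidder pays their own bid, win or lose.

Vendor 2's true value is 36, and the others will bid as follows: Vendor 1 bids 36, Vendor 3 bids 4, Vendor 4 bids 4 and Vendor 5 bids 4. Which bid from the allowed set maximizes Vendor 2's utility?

Bid 4: loses but pays 4, utility -4.
Bid 16: loses but pays 16, utility -16.
Bid 21: loses but pays 21, utility -21.
Bid 36: loses but pays 36, utility -36.
The best choice is 4 with utility -4.

4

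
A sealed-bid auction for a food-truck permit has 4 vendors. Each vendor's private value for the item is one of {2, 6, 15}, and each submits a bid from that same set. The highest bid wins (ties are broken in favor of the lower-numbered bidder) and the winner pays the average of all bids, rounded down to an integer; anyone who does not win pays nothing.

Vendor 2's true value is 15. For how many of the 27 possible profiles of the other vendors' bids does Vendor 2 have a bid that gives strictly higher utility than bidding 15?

4

Others bid (2, 2, 2): truth gives 10; bid 6 gives 12 > 10. Violating.
Others bid (2, 2, 6): truth gives 9; bid 6 gives 11 > 9. Violating.
Others bid (2, 6, 2): truth gives 9; bid 6 gives 11 > 9. Violating.
Others bid (2, 6, 6): truth gives 8; bid 6 gives 10 > 8. Violating.
Others bid (2, 2, 15): truth gives 7; no alternative beats it.
Others bid (2, 6, 15): truth gives 6; no alternative beats it.
(Checking all 27 profiles: 4 have a profitable deviation, 23 do not.)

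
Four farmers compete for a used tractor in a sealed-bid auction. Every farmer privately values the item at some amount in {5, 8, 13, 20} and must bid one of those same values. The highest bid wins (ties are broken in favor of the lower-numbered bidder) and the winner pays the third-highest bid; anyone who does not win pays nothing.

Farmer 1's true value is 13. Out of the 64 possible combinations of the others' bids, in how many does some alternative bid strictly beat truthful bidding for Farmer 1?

12

Others bid (5, 5, 20): truth gives 0; bid 20 gives 8 > 0. Violating.
Others bid (5, 8, 20): truth gives 0; bid 20 gives 5 > 0. Violating.
Others bid (5, 20, 5): truth gives 0; bid 20 gives 8 > 0. Violating.
Others bid (5, 20, 8): truth gives 0; bid 20 gives 5 > 0. Violating.
Others bid (5, 5, 5): truth gives 8; no alternative beats it.
Others bid (5, 5, 8): truth gives 8; no alternative beats it.
(Checking all 64 profiles: 12 have a profitable deviation, 52 do not.)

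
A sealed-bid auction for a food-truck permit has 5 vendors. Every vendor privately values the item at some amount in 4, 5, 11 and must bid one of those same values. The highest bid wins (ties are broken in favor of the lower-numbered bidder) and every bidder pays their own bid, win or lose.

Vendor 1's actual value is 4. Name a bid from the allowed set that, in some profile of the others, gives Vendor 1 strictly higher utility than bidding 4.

Suppose Vendor 2 bids 4, Vendor 3 bids 4, Vendor 4 bids 4 and Vendor 5 bids 5.
Bid 4: loses but pays 4, utility -4.
Bid 5: wins, pays 5, utility 4 - 5 = -1.
So bidding 5 beats truth here (-1 > -4).

5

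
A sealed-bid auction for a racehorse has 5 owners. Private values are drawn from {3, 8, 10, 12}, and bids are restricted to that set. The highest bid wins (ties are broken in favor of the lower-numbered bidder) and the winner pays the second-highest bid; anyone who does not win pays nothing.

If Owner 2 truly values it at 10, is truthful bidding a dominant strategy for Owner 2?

Check each profile of the others' bids and compare truth against every alternative bid.
Others bid (3, 3, 3, 3): truth gives 7, best alternative gives 7.
Others bid (3, 3, 3, 8): truth gives 2, best alternative gives 2.
Others bid (3, 3, 8, 3): truth gives 2, best alternative gives 2.
Others bid (3, 3, 8, 8): truth gives 2, best alternative gives 2.
Others bid (3, 8, 3, 3): truth gives 2, best alternative gives 2.
Others bid (3, 8, 3, 8): truth gives 2, best alternative gives 2.
(Remaining 250 profiles checked similarly; truth is weakly best in each.)
In every case the truthful bid is at least as good as any alternative, so it is a dominant strategy.

Yes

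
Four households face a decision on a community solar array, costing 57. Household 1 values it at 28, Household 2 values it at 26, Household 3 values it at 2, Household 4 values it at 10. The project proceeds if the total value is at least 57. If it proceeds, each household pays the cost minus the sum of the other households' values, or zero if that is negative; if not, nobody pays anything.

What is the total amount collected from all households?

37

Total value 66 ≥ cost 57, so it is built.
Household 1: others sum to 38; max(0, 57 - 38) = 19.
Household 2: others sum to 40; max(0, 57 - 40) = 17.
Household 3: others sum to 64; max(0, 57 - 64) = 0.
Household 4: others sum to 56; max(0, 57 - 56) = 1.
Total collected = 19 + 17 + 0 + 1 = 37.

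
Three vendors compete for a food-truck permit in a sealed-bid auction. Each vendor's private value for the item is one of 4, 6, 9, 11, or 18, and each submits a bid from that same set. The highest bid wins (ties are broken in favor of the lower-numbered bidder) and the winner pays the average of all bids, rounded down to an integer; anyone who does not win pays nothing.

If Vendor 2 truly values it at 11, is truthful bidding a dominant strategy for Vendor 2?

No

Consider the case where Vendor 1 bids 4 and Vendor 3 bids 4.
Truthful bid 11: wins, pays 6, utility 11 - 6 = 5.
Bid 6 instead: wins, pays 4, utility 11 - 4 = 7.
Since 7 > 5, bidding 6 is strictly better here, so truthful bidding is not dominant.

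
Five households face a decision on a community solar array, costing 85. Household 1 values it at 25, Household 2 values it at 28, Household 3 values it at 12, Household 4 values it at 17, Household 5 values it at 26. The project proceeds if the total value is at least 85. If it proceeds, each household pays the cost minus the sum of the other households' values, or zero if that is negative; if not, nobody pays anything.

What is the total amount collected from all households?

10

Total value 108 ≥ cost 85, so it is built.
Household 1: others sum to 83; max(0, 85 - 83) = 2.
Household 2: others sum to 80; max(0, 85 - 80) = 5.
Household 3: others sum to 96; max(0, 85 - 96) = 0.
Household 4: others sum to 91; max(0, 85 - 91) = 0.
Household 5: others sum to 82; max(0, 85 - 82) = 3.
Total collected = 2 + 5 + 0 + 0 + 3 = 10.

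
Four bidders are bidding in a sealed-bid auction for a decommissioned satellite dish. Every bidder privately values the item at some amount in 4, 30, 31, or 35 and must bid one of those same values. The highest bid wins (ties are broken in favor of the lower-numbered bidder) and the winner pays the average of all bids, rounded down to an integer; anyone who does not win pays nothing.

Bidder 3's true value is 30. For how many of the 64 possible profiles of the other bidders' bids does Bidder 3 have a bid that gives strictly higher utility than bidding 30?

Others bid (4, 4, 31): truth gives 0; bid 31 gives 13 > 0. Violating.
Others bid (4, 4, 35): truth gives 0; bid 35 gives 11 > 0. Violating.
Others bid (4, 30, 4): truth gives 0; bid 31 gives 13 > 0. Violating.
Others bid (4, 30, 30): truth gives 0; bid 31 gives 7 > 0. Violating.
Others bid (4, 4, 4): truth gives 20; no alternative beats it.
Others bid (4, 4, 30): truth gives 13; no alternative beats it.
(Checking all 64 profiles: 22 have a profitable deviation, 42 do not.)

22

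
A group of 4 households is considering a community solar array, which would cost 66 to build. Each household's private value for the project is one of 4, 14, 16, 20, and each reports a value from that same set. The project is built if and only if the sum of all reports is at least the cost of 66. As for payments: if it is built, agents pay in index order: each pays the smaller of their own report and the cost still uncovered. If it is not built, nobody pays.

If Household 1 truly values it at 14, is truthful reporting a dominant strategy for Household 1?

Check each profile of the others' reports and compare truth against every alternative report.
Others report (4, 4, 4): truth gives 0, best alternative gives 0.
Others report (4, 4, 14): truth gives 0, best alternative gives 0.
Others report (4, 4, 16): truth gives 0, best alternative gives 0.
Others report (4, 4, 20): truth gives 0, best alternative gives 0.
Others report (4, 14, 4): truth gives 0, best alternative gives 0.
Others report (4, 14, 14): truth gives 0, best alternative gives 0.
(Remaining 58 profiles checked similarly; truth is weakly best in each.)
In every case the truthful report is at least as good as any alternative, so it is a dominant strategy.

Yes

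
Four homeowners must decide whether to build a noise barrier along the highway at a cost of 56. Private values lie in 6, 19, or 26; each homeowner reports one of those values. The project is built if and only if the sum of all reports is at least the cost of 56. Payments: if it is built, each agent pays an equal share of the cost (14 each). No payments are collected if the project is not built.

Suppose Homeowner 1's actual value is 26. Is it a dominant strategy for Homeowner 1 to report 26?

Check each profile of the others' reports and compare truth against every alternative report.
Others report (6, 6, 19): truth gives 12, best alternative gives 0.
Others report (6, 19, 6): truth gives 12, best alternative gives 0.
Others report (19, 6, 6): truth gives 12, best alternative gives 0.
Others report (6, 6, 26): truth gives 12, best alternative gives 12.
Others report (6, 19, 19): truth gives 12, best alternative gives 12.
Others report (6, 19, 26): truth gives 12, best alternative gives 12.
(Remaining 21 profiles checked similarly; truth is weakly best in each.)
In every case the truthful report is at least as good as any alternative, so it is a dominant strategy.

Yes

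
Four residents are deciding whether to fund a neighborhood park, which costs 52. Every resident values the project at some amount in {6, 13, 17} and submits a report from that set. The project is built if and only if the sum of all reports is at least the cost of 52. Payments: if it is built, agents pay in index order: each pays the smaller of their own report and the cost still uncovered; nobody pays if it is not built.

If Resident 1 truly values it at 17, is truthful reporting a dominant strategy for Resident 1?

No

Consider the case where Resident 2 reports 6, Resident 3 reports 17 and Resident 4 reports 17.
Truthful report 17: project built, pays 17, utility 17 - 17 = 0.
Report 13 instead: project built, pays 13, utility 17 - 13 = 4.
Since 4 > 0, reporting 13 is strictly better here, so truthful reporting is not dominant.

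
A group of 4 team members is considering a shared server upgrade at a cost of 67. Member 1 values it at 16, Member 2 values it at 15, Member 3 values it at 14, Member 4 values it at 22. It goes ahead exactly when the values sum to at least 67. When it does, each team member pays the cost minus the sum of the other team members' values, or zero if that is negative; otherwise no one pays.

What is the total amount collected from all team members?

67

Total value 67 ≥ cost 67, so it is built.
Member 1: others sum to 51; max(0, 67 - 51) = 16.
Member 2: others sum to 52; max(0, 67 - 52) = 15.
Member 3: others sum to 53; max(0, 67 - 53) = 14.
Member 4: others sum to 45; max(0, 67 - 45) = 22.
Total collected = 16 + 15 + 14 + 22 = 67.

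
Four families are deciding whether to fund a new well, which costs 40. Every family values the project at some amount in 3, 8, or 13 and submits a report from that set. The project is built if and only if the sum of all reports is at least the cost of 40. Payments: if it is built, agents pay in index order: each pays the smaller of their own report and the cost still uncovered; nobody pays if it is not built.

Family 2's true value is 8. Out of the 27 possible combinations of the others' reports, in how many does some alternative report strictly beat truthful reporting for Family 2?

Others report (13, 13, 13): truth gives 0; report 3 gives 5 > 0. Violating.
Others report (3, 3, 3): truth gives 0; no alternative beats it.
Others report (3, 3, 8): truth gives 0; no alternative beats it.
(Checking all 27 profiles: 1 has a profitable deviation, 26 do not.)

1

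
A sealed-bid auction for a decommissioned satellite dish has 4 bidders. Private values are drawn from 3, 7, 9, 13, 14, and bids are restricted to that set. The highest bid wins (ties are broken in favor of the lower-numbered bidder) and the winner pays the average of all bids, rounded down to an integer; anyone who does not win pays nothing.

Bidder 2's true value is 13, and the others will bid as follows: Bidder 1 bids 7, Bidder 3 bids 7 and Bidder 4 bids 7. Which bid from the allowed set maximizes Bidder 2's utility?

Bid 3: loses, pays 0, utility 0.
Bid 7: loses, pays 0, utility 0.
Bid 9: wins, pays 7, utility 13 - 7 = 6.
Bid 13: wins, pays 8, utility 13 - 8 = 5.
Bid 14: wins, pays 8, utility 13 - 8 = 5.
The best choice is 9 with utility 6.

9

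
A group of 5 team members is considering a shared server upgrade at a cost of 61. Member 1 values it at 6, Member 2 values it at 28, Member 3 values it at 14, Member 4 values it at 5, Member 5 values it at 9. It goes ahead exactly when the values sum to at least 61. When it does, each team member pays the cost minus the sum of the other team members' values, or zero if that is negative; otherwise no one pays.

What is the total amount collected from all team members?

57

Total value 62 ≥ cost 61, so it is built.
Member 1: others sum to 56; max(0, 61 - 56) = 5.
Member 2: others sum to 34; max(0, 61 - 34) = 27.
Member 3: others sum to 48; max(0, 61 - 48) = 13.
Member 4: others sum to 57; max(0, 61 - 57) = 4.
Member 5: others sum to 53; max(0, 61 - 53) = 8.
Total collected = 5 + 27 + 13 + 4 + 8 = 57.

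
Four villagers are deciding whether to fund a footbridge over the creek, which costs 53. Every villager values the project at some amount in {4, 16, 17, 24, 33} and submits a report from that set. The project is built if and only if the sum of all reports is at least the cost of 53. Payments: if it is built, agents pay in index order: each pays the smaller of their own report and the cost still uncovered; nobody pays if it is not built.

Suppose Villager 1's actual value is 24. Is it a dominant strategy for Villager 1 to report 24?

Consider the case where Villager 2 reports 4, Villager 3 reports 4 and Villager 4 reports 33.
Truthful report 24: project built, pays 24, utility 24 - 24 = 0.
Report 16 instead: project built, pays 16, utility 24 - 16 = 8.
Since 8 > 0, reporting 16 is strictly better here, so truthful reporting is not dominant.

No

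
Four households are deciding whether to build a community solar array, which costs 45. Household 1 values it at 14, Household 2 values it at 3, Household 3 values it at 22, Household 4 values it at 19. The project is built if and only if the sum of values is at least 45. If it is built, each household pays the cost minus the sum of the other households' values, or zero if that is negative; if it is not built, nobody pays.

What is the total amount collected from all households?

Total value 58 ≥ cost 45, so it is built.
Household 1: others sum to 44; max(0, 45 - 44) = 1.
Household 2: others sum to 55; max(0, 45 - 55) = 0.
Household 3: others sum to 36; max(0, 45 - 36) = 9.
Household 4: others sum to 39; max(0, 45 - 39) = 6.
Total collected = 1 + 0 + 9 + 6 = 16.

16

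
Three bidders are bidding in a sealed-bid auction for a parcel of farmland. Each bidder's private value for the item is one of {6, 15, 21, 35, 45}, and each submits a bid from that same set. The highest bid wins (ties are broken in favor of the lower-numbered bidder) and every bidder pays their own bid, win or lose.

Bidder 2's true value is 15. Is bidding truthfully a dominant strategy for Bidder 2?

Consider the case where Bidder 1 bids 6 and Bidder 3 bids 21.
Truthful bid 15: loses but pays 15, utility -15.
Bid 6 instead: loses but pays 6, utility -6.
Since -6 > -15, bidding 6 is strictly better here, so truthful bidding is not dominant.

No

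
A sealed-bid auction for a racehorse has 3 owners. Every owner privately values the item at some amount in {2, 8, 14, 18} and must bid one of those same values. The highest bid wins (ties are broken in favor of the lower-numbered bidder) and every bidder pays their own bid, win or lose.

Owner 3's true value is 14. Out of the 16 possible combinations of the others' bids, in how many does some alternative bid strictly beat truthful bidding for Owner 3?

Others bid (2, 2): truth gives 0; bid 8 gives 6 > 0. Violating.
Others bid (2, 14): truth gives -14; bid 2 gives -2 > -14. Violating.
Others bid (2, 18): truth gives -14; bid 2 gives -2 > -14. Violating.
Others bid (8, 14): truth gives -14; bid 2 gives -2 > -14. Violating.
Others bid (2, 8): truth gives 0; no alternative beats it.
Others bid (8, 2): truth gives 0; no alternative beats it.
(Checking all 16 profiles: 13 have a profitable deviation, 3 do not.)

13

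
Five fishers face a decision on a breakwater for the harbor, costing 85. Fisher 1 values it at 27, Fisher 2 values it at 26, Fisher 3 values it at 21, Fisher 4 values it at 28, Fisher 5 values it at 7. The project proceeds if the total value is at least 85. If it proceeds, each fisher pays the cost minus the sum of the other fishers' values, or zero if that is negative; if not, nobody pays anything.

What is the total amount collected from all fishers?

9

Total value 109 ≥ cost 85, so it is built.
Fisher 1: others sum to 82; max(0, 85 - 82) = 3.
Fisher 2: others sum to 83; max(0, 85 - 83) = 2.
Fisher 3: others sum to 88; max(0, 85 - 88) = 0.
Fisher 4: others sum to 81; max(0, 85 - 81) = 4.
Fisher 5: others sum to 102; max(0, 85 - 102) = 0.
Total collected = 3 + 2 + 0 + 4 + 0 = 9.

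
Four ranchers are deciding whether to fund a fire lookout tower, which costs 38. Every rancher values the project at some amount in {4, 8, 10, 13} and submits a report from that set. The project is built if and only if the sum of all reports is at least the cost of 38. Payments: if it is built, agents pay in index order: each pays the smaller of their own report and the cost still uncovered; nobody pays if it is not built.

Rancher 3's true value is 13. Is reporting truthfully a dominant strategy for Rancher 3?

No

Consider the case where Rancher 1 reports 4, Rancher 2 reports 13 and Rancher 4 reports 13.
Truthful report 13: project built, pays 13, utility 13 - 13 = 0.
Report 8 instead: project built, pays 8, utility 13 - 8 = 5.
Since 5 > 0, reporting 8 is strictly better here, so truthful reporting is not dominant.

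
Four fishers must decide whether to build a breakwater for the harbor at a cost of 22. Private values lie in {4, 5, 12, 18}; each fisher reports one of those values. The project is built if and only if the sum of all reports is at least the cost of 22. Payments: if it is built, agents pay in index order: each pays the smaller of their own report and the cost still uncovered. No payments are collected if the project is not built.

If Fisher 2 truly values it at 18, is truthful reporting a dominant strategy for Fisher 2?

No

Consider the case where Fisher 1 reports 4, Fisher 3 reports 4 and Fisher 4 reports 4.
Truthful report 18: project built, pays 18, utility 18 - 18 = 0.
Report 12 instead: project built, pays 12, utility 18 - 12 = 6.
Since 6 > 0, reporting 12 is strictly better here, so truthful reporting is not dominant.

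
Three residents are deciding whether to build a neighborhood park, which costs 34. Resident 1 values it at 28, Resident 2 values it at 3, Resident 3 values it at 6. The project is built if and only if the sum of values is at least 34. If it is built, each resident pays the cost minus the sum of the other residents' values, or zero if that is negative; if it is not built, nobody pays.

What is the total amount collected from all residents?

28

Total value 37 ≥ cost 34, so it is built.
Resident 1: others sum to 9; max(0, 34 - 9) = 25.
Resident 2: others sum to 34; max(0, 34 - 34) = 0.
Resident 3: others sum to 31; max(0, 34 - 31) = 3.
Total collected = 25 + 0 + 3 = 28.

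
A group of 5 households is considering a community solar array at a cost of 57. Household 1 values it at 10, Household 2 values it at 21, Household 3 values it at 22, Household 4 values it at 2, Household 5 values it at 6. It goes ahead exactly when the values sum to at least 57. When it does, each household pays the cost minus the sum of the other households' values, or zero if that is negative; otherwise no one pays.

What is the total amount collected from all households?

Total value 61 ≥ cost 57, so it is built.
Household 1: others sum to 51; max(0, 57 - 51) = 6.
Household 2: others sum to 40; max(0, 57 - 40) = 17.
Household 3: others sum to 39; max(0, 57 - 39) = 18.
Household 4: others sum to 59; max(0, 57 - 59) = 0.
Household 5: others sum to 55; max(0, 57 - 55) = 2.
Total collected = 6 + 17 + 18 + 0 + 2 = 43.

43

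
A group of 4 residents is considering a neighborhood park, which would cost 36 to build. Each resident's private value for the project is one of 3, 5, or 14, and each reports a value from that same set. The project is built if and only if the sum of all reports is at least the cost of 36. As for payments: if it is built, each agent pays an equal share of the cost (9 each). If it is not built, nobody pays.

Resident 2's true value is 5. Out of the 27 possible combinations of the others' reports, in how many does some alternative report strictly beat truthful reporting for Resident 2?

3

Others report (3, 14, 14): truth gives -4; report 3 gives 0 > -4. Violating.
Others report (14, 3, 14): truth gives -4; report 3 gives 0 > -4. Violating.
Others report (14, 14, 3): truth gives -4; report 3 gives 0 > -4. Violating.
Others report (3, 3, 3): truth gives 0; no alternative beats it.
Others report (3, 3, 5): truth gives 0; no alternative beats it.
(Checking all 27 profiles: 3 have a profitable deviation, 24 do not.)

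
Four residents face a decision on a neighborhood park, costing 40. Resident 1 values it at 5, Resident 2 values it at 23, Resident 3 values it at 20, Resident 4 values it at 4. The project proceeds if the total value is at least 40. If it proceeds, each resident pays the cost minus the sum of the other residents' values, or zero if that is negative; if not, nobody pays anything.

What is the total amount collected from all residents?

Total value 52 ≥ cost 40, so it is built.
Resident 1: others sum to 47; max(0, 40 - 47) = 0.
Resident 2: others sum to 29; max(0, 40 - 29) = 11.
Resident 3: others sum to 32; max(0, 40 - 32) = 8.
Resident 4: others sum to 48; max(0, 40 - 48) = 0.
Total collected = 0 + 11 + 8 + 0 = 19.

19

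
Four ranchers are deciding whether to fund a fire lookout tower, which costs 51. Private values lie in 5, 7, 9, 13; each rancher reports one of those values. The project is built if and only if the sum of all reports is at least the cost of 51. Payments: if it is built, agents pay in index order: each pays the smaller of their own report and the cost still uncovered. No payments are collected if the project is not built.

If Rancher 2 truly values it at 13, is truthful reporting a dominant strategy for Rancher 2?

Check each profile of the others' reports and compare truth against every alternative report.
Others report (5, 5, 5): truth gives 0, best alternative gives 0.
Others report (5, 5, 7): truth gives 0, best alternative gives 0.
Others report (5, 5, 9): truth gives 0, best alternative gives 0.
Others report (5, 5, 13): truth gives 0, best alternative gives 0.
Others report (5, 7, 5): truth gives 0, best alternative gives 0.
Others report (5, 7, 7): truth gives 0, best alternative gives 0.
(Remaining 58 profiles checked similarly; truth is weakly best in each.)
In every case the truthful report is at least as good as any alternative, so it is a dominant strategy.

Yes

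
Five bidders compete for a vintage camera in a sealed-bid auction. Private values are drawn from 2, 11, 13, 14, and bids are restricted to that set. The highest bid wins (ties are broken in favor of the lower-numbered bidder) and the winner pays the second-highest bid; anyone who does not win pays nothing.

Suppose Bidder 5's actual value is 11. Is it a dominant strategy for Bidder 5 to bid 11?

Yes

Check each profile of the others' bids and compare truth against every alternative bid.
Others bid (2, 2, 2, 2): truth gives 9, best alternative gives 9.
Others bid (2, 2, 2, 11): truth gives 0, best alternative gives 0.
Others bid (2, 2, 2, 13): truth gives 0, best alternative gives 0.
Others bid (2, 2, 2, 14): truth gives 0, best alternative gives 0.
Others bid (2, 2, 11, 2): truth gives 0, best alternative gives 0.
Others bid (2, 2, 11, 11): truth gives 0, best alternative gives 0.
(Remaining 250 profiles checked similarly; truth is weakly best in each.)
In every case the truthful bid is at least as good as any alternative, so it is a dominant strategy.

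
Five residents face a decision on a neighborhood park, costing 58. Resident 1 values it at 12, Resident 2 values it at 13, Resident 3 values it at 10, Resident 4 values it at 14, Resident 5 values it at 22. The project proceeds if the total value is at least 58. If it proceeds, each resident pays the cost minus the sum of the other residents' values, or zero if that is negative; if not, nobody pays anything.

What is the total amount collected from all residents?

Total value 71 ≥ cost 58, so it is built.
Resident 1: others sum to 59; max(0, 58 - 59) = 0.
Resident 2: others sum to 58; max(0, 58 - 58) = 0.
Resident 3: others sum to 61; max(0, 58 - 61) = 0.
Resident 4: others sum to 57; max(0, 58 - 57) = 1.
Resident 5: others sum to 49; max(0, 58 - 49) = 9.
Total collected = 0 + 0 + 0 + 1 + 9 = 10.

10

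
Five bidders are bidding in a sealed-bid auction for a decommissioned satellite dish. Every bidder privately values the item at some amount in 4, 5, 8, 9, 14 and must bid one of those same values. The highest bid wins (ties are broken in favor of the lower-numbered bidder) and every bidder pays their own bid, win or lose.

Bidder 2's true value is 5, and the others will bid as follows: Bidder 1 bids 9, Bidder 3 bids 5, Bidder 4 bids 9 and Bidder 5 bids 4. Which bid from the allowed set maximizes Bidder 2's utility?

Bid 4: loses but pays 4, utility -4.
Bid 5: loses but pays 5, utility -5.
Bid 8: loses but pays 8, utility -8.
Bid 9: loses but pays 9, utility -9.
Bid 14: wins, pays 14, utility 5 - 14 = -9.
The best choice is 4 with utility -4.

4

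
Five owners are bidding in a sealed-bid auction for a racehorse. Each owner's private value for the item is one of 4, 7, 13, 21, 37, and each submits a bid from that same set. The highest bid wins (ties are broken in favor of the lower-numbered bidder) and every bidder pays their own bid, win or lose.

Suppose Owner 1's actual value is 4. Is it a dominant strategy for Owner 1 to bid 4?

No

Consider the case where Owner 2 bids 4, Owner 3 bids 4, Owner 4 bids 4 and Owner 5 bids 7.
Truthful bid 4: loses but pays 4, utility -4.
Bid 7 instead: wins, pays 7, utility 4 - 7 = -3.
Since -3 > -4, bidding 7 is strictly better here, so truthful bidding is not dominant.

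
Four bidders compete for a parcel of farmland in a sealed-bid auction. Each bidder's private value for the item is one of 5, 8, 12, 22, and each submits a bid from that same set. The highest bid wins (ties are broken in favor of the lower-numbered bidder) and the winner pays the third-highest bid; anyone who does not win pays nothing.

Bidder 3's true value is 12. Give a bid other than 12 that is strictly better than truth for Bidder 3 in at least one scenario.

22

Suppose Bidder 1 bids 5, Bidder 2 bids 5 and Bidder 4 bids 22.
Bid 12: loses, pays 0, utility 0.
Bid 22: wins, pays 5, utility 12 - 5 = 7.
So bidding 22 beats truth here (7 > 0).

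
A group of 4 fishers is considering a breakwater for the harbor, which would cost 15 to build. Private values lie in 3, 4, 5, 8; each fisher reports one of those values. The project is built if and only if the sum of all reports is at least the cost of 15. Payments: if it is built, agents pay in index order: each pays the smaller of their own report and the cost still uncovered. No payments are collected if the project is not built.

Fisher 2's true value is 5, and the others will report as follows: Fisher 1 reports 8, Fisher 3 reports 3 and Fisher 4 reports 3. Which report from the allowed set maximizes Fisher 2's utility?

3

Report 3: project built, pays 3, utility 5 - 3 = 2.
Report 4: project built, pays 4, utility 5 - 4 = 1.
Report 5: project built, pays 5, utility 5 - 5 = 0.
Report 8: project built, pays 7, utility 5 - 7 = -2.
The best choice is 3 with utility 2.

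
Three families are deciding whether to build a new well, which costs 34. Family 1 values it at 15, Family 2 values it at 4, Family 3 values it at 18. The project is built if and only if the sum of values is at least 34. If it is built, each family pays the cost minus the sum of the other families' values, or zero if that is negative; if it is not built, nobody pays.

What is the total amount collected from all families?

28

Total value 37 ≥ cost 34, so it is built.
Family 1: others sum to 22; max(0, 34 - 22) = 12.
Family 2: others sum to 33; max(0, 34 - 33) = 1.
Family 3: others sum to 19; max(0, 34 - 19) = 15.
Total collected = 12 + 1 + 15 = 28.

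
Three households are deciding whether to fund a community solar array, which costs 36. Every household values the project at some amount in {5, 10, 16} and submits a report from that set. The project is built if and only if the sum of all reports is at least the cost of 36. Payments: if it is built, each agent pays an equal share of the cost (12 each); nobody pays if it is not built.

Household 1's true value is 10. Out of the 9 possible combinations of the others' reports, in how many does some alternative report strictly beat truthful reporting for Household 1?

Others report (10, 16): truth gives -2; report 5 gives 0 > -2. Violating.
Others report (16, 10): truth gives -2; report 5 gives 0 > -2. Violating.
Others report (5, 5): truth gives 0; no alternative beats it.
Others report (5, 10): truth gives 0; no alternative beats it.
(Checking all 9 profiles: 2 have a profitable deviation, 7 do not.)

2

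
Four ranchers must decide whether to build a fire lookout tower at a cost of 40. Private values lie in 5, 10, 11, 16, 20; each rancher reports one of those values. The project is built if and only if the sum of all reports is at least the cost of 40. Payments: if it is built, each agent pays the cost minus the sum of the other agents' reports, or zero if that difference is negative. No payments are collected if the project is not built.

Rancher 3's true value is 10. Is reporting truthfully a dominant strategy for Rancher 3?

Yes

Check each profile of the others' reports and compare truth against every alternative report.
Others report (5, 16, 20): truth gives 10, best alternative gives 10.
Others report (5, 20, 16): truth gives 10, best alternative gives 10.
Others report (5, 20, 20): truth gives 10, best alternative gives 10.
Others report (10, 10, 20): truth gives 10, best alternative gives 10.
Others report (10, 11, 20): truth gives 10, best alternative gives 10.
Others report (10, 16, 16): truth gives 10, best alternative gives 10.
(Remaining 119 profiles checked similarly; truth is weakly best in each.)
In every case the truthful report is at least as good as any alternative, so it is a dominant strategy.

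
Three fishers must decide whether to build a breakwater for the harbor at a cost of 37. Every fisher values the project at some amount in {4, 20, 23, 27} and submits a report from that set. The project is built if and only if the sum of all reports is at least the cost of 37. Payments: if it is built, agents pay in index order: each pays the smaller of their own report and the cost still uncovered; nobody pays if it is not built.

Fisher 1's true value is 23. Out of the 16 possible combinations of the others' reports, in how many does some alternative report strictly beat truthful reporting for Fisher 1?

Others report (4, 20): truth gives 0; report 20 gives 3 > 0. Violating.
Others report (4, 23): truth gives 0; report 20 gives 3 > 0. Violating.
Others report (4, 27): truth gives 0; report 20 gives 3 > 0. Violating.
Others report (20, 4): truth gives 0; report 20 gives 3 > 0. Violating.
Others report (4, 4): truth gives 0; no alternative beats it.
(Checking all 16 profiles: 15 have a profitable deviation, 1 does not.)

15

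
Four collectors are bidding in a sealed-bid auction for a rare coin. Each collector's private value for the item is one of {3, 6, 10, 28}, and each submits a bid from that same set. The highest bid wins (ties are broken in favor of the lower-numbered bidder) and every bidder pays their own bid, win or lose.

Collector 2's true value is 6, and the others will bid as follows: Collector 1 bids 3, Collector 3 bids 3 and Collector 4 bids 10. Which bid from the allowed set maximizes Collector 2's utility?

3

Bid 3: loses but pays 3, utility -3.
Bid 6: loses but pays 6, utility -6.
Bid 10: wins, pays 10, utility 6 - 10 = -4.
Bid 28: wins, pays 28, utility 6 - 28 = -22.
The best choice is 3 with utility -3.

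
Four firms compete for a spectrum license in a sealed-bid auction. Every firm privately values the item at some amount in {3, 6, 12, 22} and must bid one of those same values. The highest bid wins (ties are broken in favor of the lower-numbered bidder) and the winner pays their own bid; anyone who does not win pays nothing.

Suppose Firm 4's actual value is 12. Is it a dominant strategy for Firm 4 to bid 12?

No

Consider the case where Firm 1 bids 3, Firm 2 bids 3 and Firm 3 bids 3.
Truthful bid 12: wins, pays 12, utility 12 - 12 = 0.
Bid 6 instead: wins, pays 6, utility 12 - 6 = 6.
Since 6 > 0, bidding 6 is strictly better here, so truthful bidding is not dominant.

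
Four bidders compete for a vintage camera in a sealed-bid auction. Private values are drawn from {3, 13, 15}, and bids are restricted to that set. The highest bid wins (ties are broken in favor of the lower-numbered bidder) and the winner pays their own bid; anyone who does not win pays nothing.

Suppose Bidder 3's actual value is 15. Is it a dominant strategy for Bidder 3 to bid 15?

No

Consider the case where Bidder 1 bids 3, Bidder 2 bids 3 and Bidder 4 bids 3.
Truthful bid 15: wins, pays 15, utility 15 - 15 = 0.
Bid 13 instead: wins, pays 13, utility 15 - 13 = 2.
Since 2 > 0, bidding 13 is strictly better here, so truthful bidding is not dominant.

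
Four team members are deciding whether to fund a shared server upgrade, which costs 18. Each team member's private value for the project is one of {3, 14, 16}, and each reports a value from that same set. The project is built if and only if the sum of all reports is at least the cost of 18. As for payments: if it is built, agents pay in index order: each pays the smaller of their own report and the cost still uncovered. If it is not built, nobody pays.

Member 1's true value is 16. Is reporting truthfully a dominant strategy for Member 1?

Consider the case where Member 2 reports 3, Member 3 reports 3 and Member 4 reports 3.
Truthful report 16: project built, pays 16, utility 16 - 16 = 0.
Report 14 instead: project built, pays 14, utility 16 - 14 = 2.
Since 2 > 0, reporting 14 is strictly better here, so truthful reporting is not dominant.

No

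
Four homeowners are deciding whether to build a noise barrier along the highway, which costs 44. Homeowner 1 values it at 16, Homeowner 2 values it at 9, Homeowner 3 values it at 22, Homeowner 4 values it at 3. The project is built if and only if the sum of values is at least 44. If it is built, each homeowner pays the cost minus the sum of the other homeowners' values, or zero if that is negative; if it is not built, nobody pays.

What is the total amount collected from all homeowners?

29

Total value 50 ≥ cost 44, so it is built.
Homeowner 1: others sum to 34; max(0, 44 - 34) = 10.
Homeowner 2: others sum to 41; max(0, 44 - 41) = 3.
Homeowner 3: others sum to 28; max(0, 44 - 28) = 16.
Homeowner 4: others sum to 47; max(0, 44 - 47) = 0.
Total collected = 10 + 3 + 16 + 0 = 29.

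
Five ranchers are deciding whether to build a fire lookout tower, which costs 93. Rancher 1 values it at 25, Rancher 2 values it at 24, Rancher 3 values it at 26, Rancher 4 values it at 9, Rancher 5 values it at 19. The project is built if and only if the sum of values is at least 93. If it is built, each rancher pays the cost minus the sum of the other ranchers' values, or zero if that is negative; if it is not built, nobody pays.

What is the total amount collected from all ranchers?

54

Total value 103 ≥ cost 93, so it is built.
Rancher 1: others sum to 78; max(0, 93 - 78) = 15.
Rancher 2: others sum to 79; max(0, 93 - 79) = 14.
Rancher 3: others sum to 77; max(0, 93 - 77) = 16.
Rancher 4: others sum to 94; max(0, 93 - 94) = 0.
Rancher 5: others sum to 84; max(0, 93 - 84) = 9.
Total collected = 15 + 14 + 16 + 0 + 9 = 54.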